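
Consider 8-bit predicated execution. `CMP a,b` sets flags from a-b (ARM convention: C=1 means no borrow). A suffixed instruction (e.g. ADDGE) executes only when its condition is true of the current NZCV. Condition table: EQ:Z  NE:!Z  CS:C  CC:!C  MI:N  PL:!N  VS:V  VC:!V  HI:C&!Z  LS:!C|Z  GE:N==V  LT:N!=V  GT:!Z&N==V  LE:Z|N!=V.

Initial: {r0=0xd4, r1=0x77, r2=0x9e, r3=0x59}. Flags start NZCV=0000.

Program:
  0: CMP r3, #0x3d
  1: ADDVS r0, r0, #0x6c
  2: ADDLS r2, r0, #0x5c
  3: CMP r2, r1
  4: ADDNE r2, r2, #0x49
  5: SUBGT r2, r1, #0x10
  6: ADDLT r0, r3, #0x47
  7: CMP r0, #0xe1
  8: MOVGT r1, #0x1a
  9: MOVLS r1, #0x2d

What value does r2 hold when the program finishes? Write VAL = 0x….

VAL = 0xe7

[0] flags=0010 → (cmp)
[1] flags=0010 VS?F → skip
[2] flags=0010 LS?F → skip
[3] flags=0011 → (cmp)
[4] flags=0011 NE?T → r2=0xe7
[5] flags=0011 GT?F → skip
[6] flags=0011 LT?T → r0=0xa0
[7] flags=1000 → (cmp)
[8] flags=1000 GT?F → skip
[9] flags=1000 LS?T → r1=0x2d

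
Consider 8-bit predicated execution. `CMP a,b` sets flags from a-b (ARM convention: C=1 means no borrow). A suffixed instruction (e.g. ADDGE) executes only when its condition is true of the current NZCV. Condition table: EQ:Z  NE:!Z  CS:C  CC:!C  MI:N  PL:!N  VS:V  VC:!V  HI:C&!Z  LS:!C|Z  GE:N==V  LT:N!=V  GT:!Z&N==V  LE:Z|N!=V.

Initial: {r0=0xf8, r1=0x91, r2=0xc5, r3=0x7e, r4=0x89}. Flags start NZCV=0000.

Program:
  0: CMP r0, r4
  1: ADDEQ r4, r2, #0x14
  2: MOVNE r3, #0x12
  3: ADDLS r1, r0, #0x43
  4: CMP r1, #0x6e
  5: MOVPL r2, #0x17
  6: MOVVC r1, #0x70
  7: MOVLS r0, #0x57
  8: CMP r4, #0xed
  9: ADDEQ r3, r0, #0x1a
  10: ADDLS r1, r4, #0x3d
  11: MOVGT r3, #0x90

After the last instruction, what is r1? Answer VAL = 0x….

VAL = 0xc6

[0] flags=0010 → (cmp)
[1] flags=0010 EQ?F → skip
[2] flags=0010 NE?T → r3=0x12
[3] flags=0010 LS?F → skip
[4] flags=0011 → (cmp)
[5] flags=0011 PL?T → r2=0x17
[6] flags=0011 VC?F → skip
[7] flags=0011 LS?F → skip
[8] flags=1000 → (cmp)
[9] flags=1000 EQ?F → skip
[10] flags=1000 LS?T → r1=0xc6
[11] flags=1000 GT?F → skip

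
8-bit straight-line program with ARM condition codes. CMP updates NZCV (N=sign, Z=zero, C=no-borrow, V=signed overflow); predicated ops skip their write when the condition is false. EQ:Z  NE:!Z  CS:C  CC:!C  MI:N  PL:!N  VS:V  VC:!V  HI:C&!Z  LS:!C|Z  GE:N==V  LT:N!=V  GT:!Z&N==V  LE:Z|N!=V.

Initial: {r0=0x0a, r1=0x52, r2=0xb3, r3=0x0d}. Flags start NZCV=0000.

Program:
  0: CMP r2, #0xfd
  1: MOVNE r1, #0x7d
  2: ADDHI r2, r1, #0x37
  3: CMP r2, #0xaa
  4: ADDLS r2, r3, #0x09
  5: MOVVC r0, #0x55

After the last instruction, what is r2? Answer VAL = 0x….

VAL = 0xb3

0: ✓ CMP  NZCV=1000
1: ✓ MOVNE  r1←0x7d
2: · ADDHI
3: ✓ CMP  NZCV=0010
4: · ADDLS
5: ✓ MOVVC  r0←0x55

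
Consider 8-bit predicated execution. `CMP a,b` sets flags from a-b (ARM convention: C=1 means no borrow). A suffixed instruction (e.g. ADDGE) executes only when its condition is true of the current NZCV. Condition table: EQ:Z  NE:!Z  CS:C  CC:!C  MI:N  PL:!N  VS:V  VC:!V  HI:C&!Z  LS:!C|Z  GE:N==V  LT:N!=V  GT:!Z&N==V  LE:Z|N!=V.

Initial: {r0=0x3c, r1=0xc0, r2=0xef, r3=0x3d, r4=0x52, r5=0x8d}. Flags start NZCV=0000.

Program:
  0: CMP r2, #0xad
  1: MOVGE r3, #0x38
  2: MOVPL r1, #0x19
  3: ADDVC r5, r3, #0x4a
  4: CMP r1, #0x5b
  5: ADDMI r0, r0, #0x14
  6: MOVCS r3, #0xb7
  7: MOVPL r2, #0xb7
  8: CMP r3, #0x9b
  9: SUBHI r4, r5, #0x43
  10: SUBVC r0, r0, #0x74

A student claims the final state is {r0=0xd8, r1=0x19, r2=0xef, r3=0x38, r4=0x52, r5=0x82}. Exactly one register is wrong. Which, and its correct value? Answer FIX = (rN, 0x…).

0: ✓ CMP  NZCV=0010
1: ✓ MOVGE  r3←0x38
2: ✓ MOVPL  r1←0x19
3: ✓ ADDVC  r5←0x82
4: ✓ CMP  NZCV=1000
5: ✓ ADDMI  r0←0x50
6: · MOVCS
7: · MOVPL
8: ✓ CMP  NZCV=1001
9: · SUBHI
10: · SUBVC

FIX = (r0, 0x50)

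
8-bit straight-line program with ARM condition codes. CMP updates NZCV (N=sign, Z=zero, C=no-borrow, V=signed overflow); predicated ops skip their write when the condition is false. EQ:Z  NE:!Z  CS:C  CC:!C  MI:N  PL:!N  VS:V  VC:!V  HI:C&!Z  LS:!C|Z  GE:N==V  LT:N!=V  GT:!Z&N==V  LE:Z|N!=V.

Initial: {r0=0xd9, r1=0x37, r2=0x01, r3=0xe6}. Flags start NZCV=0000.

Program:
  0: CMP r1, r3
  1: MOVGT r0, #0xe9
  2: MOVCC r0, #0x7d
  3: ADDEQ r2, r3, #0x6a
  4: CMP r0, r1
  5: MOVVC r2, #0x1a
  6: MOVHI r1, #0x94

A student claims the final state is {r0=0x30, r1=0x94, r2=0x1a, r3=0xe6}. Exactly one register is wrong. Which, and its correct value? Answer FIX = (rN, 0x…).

0: ✓ CMP  NZCV=0000
1: ✓ MOVGT  r0←0xe9
2: ✓ MOVCC  r0←0x7d
3: · ADDEQ
4: ✓ CMP  NZCV=0010
5: ✓ MOVVC  r2←0x1a
6: ✓ MOVHI  r1←0x94

FIX = (r0, 0x7d)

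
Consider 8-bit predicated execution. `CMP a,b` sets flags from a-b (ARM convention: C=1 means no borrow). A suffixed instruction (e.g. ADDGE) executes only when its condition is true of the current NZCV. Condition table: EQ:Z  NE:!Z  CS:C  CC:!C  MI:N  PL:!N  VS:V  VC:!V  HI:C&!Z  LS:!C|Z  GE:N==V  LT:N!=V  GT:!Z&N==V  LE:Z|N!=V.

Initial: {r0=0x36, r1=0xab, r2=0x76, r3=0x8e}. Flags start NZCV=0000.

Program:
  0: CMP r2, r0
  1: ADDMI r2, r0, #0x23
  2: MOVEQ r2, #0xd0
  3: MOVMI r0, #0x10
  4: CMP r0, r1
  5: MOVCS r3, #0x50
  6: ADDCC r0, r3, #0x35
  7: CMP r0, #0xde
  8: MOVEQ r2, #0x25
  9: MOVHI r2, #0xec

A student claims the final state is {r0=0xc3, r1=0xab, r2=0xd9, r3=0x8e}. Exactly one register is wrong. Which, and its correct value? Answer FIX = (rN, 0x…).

FIX = (r2, 0x76)

[0] flags=0010 → (cmp)
[1] flags=0010 MI?F → skip
[2] flags=0010 EQ?F → skip
[3] flags=0010 MI?F → skip
[4] flags=1001 → (cmp)
[5] flags=1001 CS?F → skip
[6] flags=1001 CC?T → r0=0xc3
[7] flags=1000 → (cmp)
[8] flags=1000 EQ?F → skip
[9] flags=1000 HI?F → skip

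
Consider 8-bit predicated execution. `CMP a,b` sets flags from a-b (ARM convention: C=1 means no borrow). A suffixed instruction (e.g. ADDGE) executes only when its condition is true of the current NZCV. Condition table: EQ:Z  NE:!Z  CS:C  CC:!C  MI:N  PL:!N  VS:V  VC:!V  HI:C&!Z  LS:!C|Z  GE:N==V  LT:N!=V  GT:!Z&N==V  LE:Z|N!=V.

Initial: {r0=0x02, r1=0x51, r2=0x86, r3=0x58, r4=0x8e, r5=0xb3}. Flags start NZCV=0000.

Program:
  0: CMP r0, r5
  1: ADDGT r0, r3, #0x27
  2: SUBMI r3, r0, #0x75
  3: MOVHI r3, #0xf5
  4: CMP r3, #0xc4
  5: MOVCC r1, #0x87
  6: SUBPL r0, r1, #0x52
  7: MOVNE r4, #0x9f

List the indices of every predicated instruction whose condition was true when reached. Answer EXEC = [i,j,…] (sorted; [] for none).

0: ✓ CMP  NZCV=0000
1: ✓ ADDGT  r0←0x7f
2: · SUBMI
3: · MOVHI
4: ✓ CMP  NZCV=1001
5: ✓ MOVCC  r1←0x87
6: · SUBPL
7: ✓ MOVNE  r4←0x9f

EXEC = [1,5,7]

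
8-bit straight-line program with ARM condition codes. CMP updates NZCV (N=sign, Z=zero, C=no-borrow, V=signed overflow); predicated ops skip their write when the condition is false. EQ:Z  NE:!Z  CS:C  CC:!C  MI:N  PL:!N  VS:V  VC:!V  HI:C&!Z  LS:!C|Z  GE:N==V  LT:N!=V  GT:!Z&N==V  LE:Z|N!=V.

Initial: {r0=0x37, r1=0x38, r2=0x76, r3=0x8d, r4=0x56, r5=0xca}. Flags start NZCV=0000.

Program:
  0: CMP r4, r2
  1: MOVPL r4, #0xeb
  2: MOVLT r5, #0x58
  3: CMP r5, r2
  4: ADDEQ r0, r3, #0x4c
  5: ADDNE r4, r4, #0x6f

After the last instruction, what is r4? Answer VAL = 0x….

VAL = 0xc5

[0] flags=1000 → (cmp)
[1] flags=1000 PL?F → skip
[2] flags=1000 LT?T → r5=0x58
[3] flags=1000 → (cmp)
[4] flags=1000 EQ?F → skip
[5] flags=1000 NE?T → r4=0xc5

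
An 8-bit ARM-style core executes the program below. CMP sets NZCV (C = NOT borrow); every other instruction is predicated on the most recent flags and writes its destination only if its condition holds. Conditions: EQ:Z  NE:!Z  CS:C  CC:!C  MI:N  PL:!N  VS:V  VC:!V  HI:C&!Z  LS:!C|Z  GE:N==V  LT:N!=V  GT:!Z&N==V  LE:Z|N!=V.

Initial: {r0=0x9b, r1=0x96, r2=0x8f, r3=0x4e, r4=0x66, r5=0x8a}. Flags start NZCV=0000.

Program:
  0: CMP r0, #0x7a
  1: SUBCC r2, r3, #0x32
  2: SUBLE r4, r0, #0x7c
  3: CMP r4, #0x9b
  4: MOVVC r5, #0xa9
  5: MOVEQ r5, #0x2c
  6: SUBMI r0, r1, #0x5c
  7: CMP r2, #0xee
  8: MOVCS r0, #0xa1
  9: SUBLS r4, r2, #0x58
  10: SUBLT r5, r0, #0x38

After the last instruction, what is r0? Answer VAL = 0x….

[0] flags=0011 → (cmp)
[1] flags=0011 CC?F → skip
[2] flags=0011 LE?T → r4=0x1f
[3] flags=1001 → (cmp)
[4] flags=1001 VC?F → skip
[5] flags=1001 EQ?F → skip
[6] flags=1001 MI?T → r0=0x3a
[7] flags=1000 → (cmp)
[8] flags=1000 CS?F → skip
[9] flags=1000 LS?T → r4=0x37
[10] flags=1000 LT?T → r5=0x02

VAL = 0x3a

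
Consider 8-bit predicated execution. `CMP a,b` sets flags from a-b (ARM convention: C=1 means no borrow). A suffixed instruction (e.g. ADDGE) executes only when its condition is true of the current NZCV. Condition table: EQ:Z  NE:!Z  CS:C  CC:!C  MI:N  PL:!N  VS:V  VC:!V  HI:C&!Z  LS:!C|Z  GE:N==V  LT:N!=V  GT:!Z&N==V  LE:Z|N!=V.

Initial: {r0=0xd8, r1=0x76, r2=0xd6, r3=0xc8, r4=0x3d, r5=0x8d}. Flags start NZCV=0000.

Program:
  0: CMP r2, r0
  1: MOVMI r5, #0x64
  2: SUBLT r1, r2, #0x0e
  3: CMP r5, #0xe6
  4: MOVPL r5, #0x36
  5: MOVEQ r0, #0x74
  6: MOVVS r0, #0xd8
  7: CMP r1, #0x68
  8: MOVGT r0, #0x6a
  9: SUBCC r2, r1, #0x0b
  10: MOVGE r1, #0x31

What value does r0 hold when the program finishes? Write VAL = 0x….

0: ✓ CMP  NZCV=1000
1: ✓ MOVMI  r5←0x64
2: ✓ SUBLT  r1←0xc8
3: ✓ CMP  NZCV=0000
4: ✓ MOVPL  r5←0x36
5: · MOVEQ
6: · MOVVS
7: ✓ CMP  NZCV=0011
8: · MOVGT
9: · SUBCC
10: · MOVGE

VAL = 0xd8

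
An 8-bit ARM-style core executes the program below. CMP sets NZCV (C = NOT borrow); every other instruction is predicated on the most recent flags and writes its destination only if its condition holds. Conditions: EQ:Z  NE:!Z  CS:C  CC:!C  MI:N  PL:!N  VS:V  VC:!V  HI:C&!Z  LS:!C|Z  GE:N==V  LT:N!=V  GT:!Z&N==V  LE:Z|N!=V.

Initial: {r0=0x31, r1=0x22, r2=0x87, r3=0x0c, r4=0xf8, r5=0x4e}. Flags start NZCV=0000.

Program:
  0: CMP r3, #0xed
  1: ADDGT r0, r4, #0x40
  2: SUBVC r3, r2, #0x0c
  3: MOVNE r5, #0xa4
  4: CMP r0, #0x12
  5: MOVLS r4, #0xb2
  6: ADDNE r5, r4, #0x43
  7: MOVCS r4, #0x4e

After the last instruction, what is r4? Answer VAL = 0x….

VAL = 0x4e

[0] flags=0000 → (cmp)
[1] flags=0000 GT?T → r0=0x38
[2] flags=0000 VC?T → r3=0x7b
[3] flags=0000 NE?T → r5=0xa4
[4] flags=0010 → (cmp)
[5] flags=0010 LS?F → skip
[6] flags=0010 NE?T → r5=0x3b
[7] flags=0010 CS?T → r4=0x4e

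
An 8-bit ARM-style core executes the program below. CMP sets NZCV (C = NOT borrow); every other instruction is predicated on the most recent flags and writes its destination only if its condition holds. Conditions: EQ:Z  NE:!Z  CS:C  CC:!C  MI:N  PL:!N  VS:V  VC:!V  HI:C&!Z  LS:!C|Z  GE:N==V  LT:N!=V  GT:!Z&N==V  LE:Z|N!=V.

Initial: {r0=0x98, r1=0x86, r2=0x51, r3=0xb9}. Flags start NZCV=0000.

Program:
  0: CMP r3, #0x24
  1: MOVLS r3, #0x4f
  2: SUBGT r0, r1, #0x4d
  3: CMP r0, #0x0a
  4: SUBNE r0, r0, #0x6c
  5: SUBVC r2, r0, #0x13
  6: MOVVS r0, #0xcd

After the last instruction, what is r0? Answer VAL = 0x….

[0] flags=1010 → (cmp)
[1] flags=1010 LS?F → skip
[2] flags=1010 GT?F → skip
[3] flags=1010 → (cmp)
[4] flags=1010 NE?T → r0=0x2c
[5] flags=1010 VC?T → r2=0x19
[6] flags=1010 VS?F → skip

VAL = 0x2c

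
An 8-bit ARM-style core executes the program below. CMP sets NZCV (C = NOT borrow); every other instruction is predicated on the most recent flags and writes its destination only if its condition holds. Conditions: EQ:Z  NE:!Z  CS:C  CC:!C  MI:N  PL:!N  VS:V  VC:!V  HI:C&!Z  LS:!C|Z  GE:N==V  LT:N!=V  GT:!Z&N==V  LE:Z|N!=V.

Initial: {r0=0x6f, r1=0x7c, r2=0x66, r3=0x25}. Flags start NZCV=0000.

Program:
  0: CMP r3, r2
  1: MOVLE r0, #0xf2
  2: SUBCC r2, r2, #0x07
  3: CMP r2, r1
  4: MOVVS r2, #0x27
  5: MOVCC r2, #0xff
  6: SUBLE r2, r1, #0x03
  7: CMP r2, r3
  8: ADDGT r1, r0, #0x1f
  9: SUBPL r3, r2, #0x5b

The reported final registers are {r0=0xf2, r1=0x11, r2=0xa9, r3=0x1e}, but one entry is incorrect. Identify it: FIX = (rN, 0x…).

[0] flags=1000 → (cmp)
[1] flags=1000 LE?T → r0=0xf2
[2] flags=1000 CC?T → r2=0x5f
[3] flags=1000 → (cmp)
[4] flags=1000 VS?F → skip
[5] flags=1000 CC?T → r2=0xff
[6] flags=1000 LE?T → r2=0x79
[7] flags=0010 → (cmp)
[8] flags=0010 GT?T → r1=0x11
[9] flags=0010 PL?T → r3=0x1e

FIX = (r2, 0x79)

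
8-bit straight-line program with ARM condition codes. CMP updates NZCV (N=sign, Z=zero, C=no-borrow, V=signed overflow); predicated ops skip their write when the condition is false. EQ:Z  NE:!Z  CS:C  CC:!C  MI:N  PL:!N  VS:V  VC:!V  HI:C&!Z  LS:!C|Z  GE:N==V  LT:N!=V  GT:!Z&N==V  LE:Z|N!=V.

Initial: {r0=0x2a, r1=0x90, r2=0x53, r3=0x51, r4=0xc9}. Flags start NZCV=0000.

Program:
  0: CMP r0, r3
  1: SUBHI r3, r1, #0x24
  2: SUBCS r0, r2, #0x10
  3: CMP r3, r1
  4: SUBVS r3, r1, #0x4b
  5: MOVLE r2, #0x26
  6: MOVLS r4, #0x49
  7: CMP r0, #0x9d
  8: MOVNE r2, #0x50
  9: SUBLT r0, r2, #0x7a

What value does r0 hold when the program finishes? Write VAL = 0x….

VAL = 0x2a

[0] flags=1000 → (cmp)
[1] flags=1000 HI?F → skip
[2] flags=1000 CS?F → skip
[3] flags=1001 → (cmp)
[4] flags=1001 VS?T → r3=0x45
[5] flags=1001 LE?F → skip
[6] flags=1001 LS?T → r4=0x49
[7] flags=1001 → (cmp)
[8] flags=1001 NE?T → r2=0x50
[9] flags=1001 LT?F → skip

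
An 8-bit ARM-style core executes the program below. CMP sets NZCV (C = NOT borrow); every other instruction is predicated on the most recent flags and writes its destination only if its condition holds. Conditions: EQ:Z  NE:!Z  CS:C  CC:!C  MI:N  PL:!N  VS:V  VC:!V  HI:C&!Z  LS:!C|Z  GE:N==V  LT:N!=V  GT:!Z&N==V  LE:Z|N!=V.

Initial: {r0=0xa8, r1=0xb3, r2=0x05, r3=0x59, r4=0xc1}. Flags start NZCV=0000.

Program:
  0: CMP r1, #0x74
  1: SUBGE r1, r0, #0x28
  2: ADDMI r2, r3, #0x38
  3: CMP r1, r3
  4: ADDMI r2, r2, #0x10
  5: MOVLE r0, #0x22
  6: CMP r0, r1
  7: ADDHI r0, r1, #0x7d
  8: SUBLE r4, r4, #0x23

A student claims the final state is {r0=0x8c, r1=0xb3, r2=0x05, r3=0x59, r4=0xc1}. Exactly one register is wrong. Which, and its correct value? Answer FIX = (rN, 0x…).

[0] flags=0011 → (cmp)
[1] flags=0011 GE?F → skip
[2] flags=0011 MI?F → skip
[3] flags=0011 → (cmp)
[4] flags=0011 MI?F → skip
[5] flags=0011 LE?T → r0=0x22
[6] flags=0000 → (cmp)
[7] flags=0000 HI?F → skip
[8] flags=0000 LE?F → skip

FIX = (r0, 0x22)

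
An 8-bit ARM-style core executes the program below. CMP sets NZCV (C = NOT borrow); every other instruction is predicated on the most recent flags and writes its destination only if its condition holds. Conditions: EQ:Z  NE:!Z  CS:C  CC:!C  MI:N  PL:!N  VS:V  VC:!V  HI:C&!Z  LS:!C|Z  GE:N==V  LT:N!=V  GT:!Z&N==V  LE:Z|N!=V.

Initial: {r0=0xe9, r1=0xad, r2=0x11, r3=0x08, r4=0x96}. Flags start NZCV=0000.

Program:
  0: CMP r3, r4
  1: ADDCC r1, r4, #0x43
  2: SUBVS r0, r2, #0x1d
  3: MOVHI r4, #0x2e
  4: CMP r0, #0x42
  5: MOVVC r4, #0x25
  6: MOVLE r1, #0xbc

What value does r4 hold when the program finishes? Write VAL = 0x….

VAL = 0x25

[0] flags=0000 → (cmp)
[1] flags=0000 CC?T → r1=0xd9
[2] flags=0000 VS?F → skip
[3] flags=0000 HI?F → skip
[4] flags=1010 → (cmp)
[5] flags=1010 VC?T → r4=0x25
[6] flags=1010 LE?T → r1=0xbc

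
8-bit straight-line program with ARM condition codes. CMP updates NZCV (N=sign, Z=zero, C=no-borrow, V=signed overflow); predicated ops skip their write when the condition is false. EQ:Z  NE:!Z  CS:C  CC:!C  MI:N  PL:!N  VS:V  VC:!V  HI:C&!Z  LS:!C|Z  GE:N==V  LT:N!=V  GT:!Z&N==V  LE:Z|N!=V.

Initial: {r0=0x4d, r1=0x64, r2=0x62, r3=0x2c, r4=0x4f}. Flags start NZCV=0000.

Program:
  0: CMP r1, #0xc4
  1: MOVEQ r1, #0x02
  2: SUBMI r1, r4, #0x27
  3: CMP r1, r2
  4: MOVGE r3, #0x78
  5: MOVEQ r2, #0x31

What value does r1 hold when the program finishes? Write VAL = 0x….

[0] flags=1001 → (cmp)
[1] flags=1001 EQ?F → skip
[2] flags=1001 MI?T → r1=0x28
[3] flags=1000 → (cmp)
[4] flags=1000 GE?F → skip
[5] flags=1000 EQ?F → skip

VAL = 0x28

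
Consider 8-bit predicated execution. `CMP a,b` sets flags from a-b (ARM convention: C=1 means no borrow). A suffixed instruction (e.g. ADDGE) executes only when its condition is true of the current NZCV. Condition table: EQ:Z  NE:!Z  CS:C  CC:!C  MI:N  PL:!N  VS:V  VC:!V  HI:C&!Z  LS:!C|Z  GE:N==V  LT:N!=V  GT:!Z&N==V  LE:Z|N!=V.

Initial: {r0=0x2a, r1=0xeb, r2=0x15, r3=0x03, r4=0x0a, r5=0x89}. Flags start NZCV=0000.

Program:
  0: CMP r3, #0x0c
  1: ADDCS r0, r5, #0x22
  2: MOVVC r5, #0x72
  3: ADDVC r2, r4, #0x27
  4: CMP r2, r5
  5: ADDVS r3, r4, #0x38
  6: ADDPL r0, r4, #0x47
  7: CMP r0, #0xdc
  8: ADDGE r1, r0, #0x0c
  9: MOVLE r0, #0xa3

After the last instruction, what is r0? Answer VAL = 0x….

VAL = 0x2a

[0] flags=1000 → (cmp)
[1] flags=1000 CS?F → skip
[2] flags=1000 VC?T → r5=0x72
[3] flags=1000 VC?T → r2=0x31
[4] flags=1000 → (cmp)
[5] flags=1000 VS?F → skip
[6] flags=1000 PL?F → skip
[7] flags=0000 → (cmp)
[8] flags=0000 GE?T → r1=0x36
[9] flags=0000 LE?F → skip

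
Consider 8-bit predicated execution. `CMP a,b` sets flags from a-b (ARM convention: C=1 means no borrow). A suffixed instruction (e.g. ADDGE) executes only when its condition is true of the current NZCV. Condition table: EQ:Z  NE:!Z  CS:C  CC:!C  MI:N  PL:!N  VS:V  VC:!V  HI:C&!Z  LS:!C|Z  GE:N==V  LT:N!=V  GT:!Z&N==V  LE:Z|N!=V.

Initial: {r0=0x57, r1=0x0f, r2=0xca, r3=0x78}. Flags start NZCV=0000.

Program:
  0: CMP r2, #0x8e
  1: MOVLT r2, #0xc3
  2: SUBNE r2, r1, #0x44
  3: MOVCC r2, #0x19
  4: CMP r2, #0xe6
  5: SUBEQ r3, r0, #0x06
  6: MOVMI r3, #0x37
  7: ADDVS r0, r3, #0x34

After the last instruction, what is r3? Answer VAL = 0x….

VAL = 0x37

[0] flags=0010 → (cmp)
[1] flags=0010 LT?F → skip
[2] flags=0010 NE?T → r2=0xcb
[3] flags=0010 CC?F → skip
[4] flags=1000 → (cmp)
[5] flags=1000 EQ?F → skip
[6] flags=1000 MI?T → r3=0x37
[7] flags=1000 VS?F → skip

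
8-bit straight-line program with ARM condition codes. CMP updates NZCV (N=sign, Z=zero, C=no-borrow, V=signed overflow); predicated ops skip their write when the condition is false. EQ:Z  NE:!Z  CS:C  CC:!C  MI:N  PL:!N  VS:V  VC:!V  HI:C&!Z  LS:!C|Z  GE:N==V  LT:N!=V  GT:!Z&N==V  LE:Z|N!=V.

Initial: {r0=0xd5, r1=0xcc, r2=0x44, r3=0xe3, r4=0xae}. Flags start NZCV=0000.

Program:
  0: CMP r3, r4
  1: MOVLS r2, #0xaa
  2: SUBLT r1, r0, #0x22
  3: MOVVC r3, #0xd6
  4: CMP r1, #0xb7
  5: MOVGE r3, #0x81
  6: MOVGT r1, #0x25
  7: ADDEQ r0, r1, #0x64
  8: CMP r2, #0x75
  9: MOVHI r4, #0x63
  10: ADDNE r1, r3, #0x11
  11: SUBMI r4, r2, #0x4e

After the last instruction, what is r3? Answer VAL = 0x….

VAL = 0x81

[0] flags=0010 → (cmp)
[1] flags=0010 LS?F → skip
[2] flags=0010 LT?F → skip
[3] flags=0010 VC?T → r3=0xd6
[4] flags=0010 → (cmp)
[5] flags=0010 GE?T → r3=0x81
[6] flags=0010 GT?T → r1=0x25
[7] flags=0010 EQ?F → skip
[8] flags=1000 → (cmp)
[9] flags=1000 HI?F → skip
[10] flags=1000 NE?T → r1=0x92
[11] flags=1000 MI?T → r4=0xf6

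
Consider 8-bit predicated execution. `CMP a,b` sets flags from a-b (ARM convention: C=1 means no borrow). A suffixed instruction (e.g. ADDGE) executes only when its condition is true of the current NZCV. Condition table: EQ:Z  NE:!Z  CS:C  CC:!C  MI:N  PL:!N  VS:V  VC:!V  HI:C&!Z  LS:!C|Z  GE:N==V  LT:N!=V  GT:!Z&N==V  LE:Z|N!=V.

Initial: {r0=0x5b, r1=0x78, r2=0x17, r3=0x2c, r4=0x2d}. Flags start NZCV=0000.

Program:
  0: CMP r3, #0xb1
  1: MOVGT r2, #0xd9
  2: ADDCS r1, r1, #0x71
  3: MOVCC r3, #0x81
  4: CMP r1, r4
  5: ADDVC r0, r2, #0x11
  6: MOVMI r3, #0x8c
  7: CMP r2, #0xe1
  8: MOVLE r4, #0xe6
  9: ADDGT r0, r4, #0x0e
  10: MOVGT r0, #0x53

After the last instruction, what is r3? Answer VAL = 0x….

0: ✓ CMP  NZCV=0000
1: ✓ MOVGT  r2←0xd9
2: · ADDCS
3: ✓ MOVCC  r3←0x81
4: ✓ CMP  NZCV=0010
5: ✓ ADDVC  r0←0xea
6: · MOVMI
7: ✓ CMP  NZCV=1000
8: ✓ MOVLE  r4←0xe6
9: · ADDGT
10: · MOVGT

VAL = 0x81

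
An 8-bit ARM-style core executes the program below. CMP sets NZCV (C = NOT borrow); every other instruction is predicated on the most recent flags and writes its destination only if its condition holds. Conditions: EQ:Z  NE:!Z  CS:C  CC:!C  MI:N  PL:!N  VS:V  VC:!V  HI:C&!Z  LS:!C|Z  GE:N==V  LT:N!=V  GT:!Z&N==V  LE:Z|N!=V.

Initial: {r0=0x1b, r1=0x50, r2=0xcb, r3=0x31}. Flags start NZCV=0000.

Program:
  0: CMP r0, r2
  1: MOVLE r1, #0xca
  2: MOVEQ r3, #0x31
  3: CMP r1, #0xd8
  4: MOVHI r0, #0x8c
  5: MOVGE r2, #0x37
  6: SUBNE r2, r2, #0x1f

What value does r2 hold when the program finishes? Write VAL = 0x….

[0] flags=0000 → (cmp)
[1] flags=0000 LE?F → skip
[2] flags=0000 EQ?F → skip
[3] flags=0000 → (cmp)
[4] flags=0000 HI?F → skip
[5] flags=0000 GE?T → r2=0x37
[6] flags=0000 NE?T → r2=0x18

VAL = 0x18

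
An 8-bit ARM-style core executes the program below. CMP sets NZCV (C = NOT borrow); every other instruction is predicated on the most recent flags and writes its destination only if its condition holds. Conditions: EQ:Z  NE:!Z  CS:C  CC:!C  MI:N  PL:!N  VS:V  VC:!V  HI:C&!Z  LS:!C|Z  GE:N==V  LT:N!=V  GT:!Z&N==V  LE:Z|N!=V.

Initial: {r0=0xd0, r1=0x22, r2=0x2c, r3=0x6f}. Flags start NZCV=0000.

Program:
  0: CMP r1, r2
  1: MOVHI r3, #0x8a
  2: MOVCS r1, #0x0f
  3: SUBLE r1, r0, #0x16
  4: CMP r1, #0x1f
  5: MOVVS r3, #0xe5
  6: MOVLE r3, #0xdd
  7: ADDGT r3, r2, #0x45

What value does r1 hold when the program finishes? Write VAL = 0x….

[0] flags=1000 → (cmp)
[1] flags=1000 HI?F → skip
[2] flags=1000 CS?F → skip
[3] flags=1000 LE?T → r1=0xba
[4] flags=1010 → (cmp)
[5] flags=1010 VS?F → skip
[6] flags=1010 LE?T → r3=0xdd
[7] flags=1010 GT?F → skip

VAL = 0xba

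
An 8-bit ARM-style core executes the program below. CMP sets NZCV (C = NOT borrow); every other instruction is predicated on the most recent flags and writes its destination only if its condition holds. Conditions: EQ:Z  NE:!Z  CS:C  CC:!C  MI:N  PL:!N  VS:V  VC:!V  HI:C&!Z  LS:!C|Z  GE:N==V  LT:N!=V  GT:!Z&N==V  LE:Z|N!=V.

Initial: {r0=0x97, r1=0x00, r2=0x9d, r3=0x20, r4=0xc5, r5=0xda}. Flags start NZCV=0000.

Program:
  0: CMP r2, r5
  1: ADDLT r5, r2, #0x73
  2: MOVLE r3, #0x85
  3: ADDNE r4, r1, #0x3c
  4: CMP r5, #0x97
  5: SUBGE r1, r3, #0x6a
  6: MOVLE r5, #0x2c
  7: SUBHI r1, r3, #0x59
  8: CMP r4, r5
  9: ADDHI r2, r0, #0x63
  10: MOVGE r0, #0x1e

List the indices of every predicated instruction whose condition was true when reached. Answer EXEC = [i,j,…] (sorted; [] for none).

[0] flags=1000 → (cmp)
[1] flags=1000 LT?T → r5=0x10
[2] flags=1000 LE?T → r3=0x85
[3] flags=1000 NE?T → r4=0x3c
[4] flags=0000 → (cmp)
[5] flags=0000 GE?T → r1=0x1b
[6] flags=0000 LE?F → skip
[7] flags=0000 HI?F → skip
[8] flags=0010 → (cmp)
[9] flags=0010 HI?T → r2=0xfa
[10] flags=0010 GE?T → r0=0x1e

EXEC = [1,2,3,5,9,10]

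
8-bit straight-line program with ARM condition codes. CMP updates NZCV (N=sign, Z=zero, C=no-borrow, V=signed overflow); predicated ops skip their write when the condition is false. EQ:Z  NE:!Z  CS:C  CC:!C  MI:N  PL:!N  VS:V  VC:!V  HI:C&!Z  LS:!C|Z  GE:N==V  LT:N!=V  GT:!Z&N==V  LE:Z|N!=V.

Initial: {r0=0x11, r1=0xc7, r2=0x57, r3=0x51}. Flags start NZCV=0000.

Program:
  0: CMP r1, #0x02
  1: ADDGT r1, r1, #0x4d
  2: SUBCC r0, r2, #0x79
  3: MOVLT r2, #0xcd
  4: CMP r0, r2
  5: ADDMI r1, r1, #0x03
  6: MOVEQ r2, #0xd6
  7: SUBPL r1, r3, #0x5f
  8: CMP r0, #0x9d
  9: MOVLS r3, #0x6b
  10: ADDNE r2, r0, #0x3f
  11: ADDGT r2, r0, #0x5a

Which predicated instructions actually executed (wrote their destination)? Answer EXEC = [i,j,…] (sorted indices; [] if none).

EXEC = [3,7,9,10,11]

[0] flags=1010 → (cmp)
[1] flags=1010 GT?F → skip
[2] flags=1010 CC?F → skip
[3] flags=1010 LT?T → r2=0xcd
[4] flags=0000 → (cmp)
[5] flags=0000 MI?F → skip
[6] flags=0000 EQ?F → skip
[7] flags=0000 PL?T → r1=0xf2
[8] flags=0000 → (cmp)
[9] flags=0000 LS?T → r3=0x6b
[10] flags=0000 NE?T → r2=0x50
[11] flags=0000 GT?T → r2=0x6b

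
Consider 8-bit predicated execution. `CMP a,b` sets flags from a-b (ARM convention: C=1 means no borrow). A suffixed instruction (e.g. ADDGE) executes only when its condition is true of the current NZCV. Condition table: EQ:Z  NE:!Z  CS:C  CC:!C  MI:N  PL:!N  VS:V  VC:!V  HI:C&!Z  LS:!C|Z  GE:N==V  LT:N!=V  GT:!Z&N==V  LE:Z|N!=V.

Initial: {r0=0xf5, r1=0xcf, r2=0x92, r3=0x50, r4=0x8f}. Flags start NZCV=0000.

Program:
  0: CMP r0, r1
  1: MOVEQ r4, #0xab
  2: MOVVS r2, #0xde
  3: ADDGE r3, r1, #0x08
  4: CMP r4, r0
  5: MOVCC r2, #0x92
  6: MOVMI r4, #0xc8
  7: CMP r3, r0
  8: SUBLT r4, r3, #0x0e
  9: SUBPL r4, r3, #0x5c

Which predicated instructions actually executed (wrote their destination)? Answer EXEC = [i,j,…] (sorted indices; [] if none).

EXEC = [3,5,6,8]

[0] flags=0010 → (cmp)
[1] flags=0010 EQ?F → skip
[2] flags=0010 VS?F → skip
[3] flags=0010 GE?T → r3=0xd7
[4] flags=1000 → (cmp)
[5] flags=1000 CC?T → r2=0x92
[6] flags=1000 MI?T → r4=0xc8
[7] flags=1000 → (cmp)
[8] flags=1000 LT?T → r4=0xc9
[9] flags=1000 PL?F → skip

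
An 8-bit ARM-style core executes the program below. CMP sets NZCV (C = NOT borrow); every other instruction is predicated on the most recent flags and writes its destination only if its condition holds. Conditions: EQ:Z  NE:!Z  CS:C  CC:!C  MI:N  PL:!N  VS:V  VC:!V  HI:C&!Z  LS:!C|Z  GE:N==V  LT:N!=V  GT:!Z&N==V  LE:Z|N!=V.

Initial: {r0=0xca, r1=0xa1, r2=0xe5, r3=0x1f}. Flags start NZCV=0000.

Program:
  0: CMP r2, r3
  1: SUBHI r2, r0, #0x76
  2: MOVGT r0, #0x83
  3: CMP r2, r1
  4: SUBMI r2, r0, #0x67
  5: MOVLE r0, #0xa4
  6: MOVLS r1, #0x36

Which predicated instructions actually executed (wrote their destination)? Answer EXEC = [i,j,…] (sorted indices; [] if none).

EXEC = [1,4,6]

0: ✓ CMP  NZCV=1010
1: ✓ SUBHI  r2←0x54
2: · MOVGT
3: ✓ CMP  NZCV=1001
4: ✓ SUBMI  r2←0x63
5: · MOVLE
6: ✓ MOVLS  r1←0x36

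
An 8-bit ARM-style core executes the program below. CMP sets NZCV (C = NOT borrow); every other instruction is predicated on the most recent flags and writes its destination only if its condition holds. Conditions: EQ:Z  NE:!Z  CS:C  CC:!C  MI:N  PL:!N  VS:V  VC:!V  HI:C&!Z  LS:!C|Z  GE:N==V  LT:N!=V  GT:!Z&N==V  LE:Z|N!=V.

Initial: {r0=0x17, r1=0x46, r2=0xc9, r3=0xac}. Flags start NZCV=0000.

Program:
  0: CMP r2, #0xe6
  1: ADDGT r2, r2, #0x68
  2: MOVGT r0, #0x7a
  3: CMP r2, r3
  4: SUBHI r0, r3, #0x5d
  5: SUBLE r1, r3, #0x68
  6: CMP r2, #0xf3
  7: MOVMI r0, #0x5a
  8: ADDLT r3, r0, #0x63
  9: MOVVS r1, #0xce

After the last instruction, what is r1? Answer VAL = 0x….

VAL = 0x46

0: ✓ CMP  NZCV=1000
1: · ADDGT
2: · MOVGT
3: ✓ CMP  NZCV=0010
4: ✓ SUBHI  r0←0x4f
5: · SUBLE
6: ✓ CMP  NZCV=1000
7: ✓ MOVMI  r0←0x5a
8: ✓ ADDLT  r3←0xbd
9: · MOVVS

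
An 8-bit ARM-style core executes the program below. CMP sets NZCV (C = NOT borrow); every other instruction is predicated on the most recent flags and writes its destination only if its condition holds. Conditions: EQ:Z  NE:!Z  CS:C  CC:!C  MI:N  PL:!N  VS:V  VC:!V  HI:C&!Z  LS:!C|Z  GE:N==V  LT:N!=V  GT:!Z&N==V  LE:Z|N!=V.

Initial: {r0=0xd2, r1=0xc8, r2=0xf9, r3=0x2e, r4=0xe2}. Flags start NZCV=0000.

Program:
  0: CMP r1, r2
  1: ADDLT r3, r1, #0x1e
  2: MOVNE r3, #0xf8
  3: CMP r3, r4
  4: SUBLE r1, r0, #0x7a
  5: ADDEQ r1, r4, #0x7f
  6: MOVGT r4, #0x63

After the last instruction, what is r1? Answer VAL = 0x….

VAL = 0xc8

0: ✓ CMP  NZCV=1000
1: ✓ ADDLT  r3←0xe6
2: ✓ MOVNE  r3←0xf8
3: ✓ CMP  NZCV=0010
4: · SUBLE
5: · ADDEQ
6: ✓ MOVGT  r4←0x63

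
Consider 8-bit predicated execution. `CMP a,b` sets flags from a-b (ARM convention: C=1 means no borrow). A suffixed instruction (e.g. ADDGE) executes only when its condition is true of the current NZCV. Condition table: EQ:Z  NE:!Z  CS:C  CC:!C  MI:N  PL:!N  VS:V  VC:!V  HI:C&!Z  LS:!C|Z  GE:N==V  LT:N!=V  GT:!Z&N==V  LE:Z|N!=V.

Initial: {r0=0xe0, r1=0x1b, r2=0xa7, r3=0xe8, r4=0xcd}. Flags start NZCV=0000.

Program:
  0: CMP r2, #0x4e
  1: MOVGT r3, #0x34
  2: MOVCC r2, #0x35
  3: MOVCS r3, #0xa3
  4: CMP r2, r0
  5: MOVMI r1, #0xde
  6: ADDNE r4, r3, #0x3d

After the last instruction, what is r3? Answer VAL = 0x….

VAL = 0xa3

[0] flags=0011 → (cmp)
[1] flags=0011 GT?F → skip
[2] flags=0011 CC?F → skip
[3] flags=0011 CS?T → r3=0xa3
[4] flags=1000 → (cmp)
[5] flags=1000 MI?T → r1=0xde
[6] flags=1000 NE?T → r4=0xe0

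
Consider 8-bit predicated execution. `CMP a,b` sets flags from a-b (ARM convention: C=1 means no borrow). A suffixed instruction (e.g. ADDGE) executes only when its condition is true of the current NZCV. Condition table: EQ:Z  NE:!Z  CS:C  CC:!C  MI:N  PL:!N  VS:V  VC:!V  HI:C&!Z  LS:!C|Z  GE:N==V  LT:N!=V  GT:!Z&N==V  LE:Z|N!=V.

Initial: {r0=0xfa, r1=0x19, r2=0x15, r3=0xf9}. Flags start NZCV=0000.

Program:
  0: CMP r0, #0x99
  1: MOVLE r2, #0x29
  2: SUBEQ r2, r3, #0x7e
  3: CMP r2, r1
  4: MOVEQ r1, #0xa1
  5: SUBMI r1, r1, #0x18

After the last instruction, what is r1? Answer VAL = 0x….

0: ✓ CMP  NZCV=0010
1: · MOVLE
2: · SUBEQ
3: ✓ CMP  NZCV=1000
4: · MOVEQ
5: ✓ SUBMI  r1←0x01

VAL = 0x01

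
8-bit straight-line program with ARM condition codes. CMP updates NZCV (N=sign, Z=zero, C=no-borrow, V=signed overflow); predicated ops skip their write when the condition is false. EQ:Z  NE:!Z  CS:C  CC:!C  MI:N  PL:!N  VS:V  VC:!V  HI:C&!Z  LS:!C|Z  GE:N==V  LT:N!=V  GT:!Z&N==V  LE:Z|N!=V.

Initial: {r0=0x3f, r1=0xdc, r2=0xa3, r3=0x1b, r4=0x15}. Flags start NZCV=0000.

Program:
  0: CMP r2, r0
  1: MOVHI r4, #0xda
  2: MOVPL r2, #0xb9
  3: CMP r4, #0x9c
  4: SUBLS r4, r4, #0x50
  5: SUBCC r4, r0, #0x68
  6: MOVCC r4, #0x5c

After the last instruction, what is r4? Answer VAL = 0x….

[0] flags=0011 → (cmp)
[1] flags=0011 HI?T → r4=0xda
[2] flags=0011 PL?T → r2=0xb9
[3] flags=0010 → (cmp)
[4] flags=0010 LS?F → skip
[5] flags=0010 CC?F → skip
[6] flags=0010 CC?F → skip

VAL = 0xda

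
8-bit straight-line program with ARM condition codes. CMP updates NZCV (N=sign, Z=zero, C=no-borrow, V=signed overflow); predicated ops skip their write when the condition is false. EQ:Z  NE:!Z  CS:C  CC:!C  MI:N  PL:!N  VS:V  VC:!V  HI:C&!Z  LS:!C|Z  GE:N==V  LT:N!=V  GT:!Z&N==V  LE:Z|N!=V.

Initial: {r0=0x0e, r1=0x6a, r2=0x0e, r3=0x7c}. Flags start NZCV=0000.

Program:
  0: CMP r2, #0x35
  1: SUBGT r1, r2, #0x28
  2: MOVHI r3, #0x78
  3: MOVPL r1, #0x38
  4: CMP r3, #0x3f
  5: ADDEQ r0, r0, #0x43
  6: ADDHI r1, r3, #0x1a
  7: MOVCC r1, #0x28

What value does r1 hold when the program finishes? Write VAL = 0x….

VAL = 0x96

0: ✓ CMP  NZCV=1000
1: · SUBGT
2: · MOVHI
3: · MOVPL
4: ✓ CMP  NZCV=0010
5: · ADDEQ
6: ✓ ADDHI  r1←0x96
7: · MOVCC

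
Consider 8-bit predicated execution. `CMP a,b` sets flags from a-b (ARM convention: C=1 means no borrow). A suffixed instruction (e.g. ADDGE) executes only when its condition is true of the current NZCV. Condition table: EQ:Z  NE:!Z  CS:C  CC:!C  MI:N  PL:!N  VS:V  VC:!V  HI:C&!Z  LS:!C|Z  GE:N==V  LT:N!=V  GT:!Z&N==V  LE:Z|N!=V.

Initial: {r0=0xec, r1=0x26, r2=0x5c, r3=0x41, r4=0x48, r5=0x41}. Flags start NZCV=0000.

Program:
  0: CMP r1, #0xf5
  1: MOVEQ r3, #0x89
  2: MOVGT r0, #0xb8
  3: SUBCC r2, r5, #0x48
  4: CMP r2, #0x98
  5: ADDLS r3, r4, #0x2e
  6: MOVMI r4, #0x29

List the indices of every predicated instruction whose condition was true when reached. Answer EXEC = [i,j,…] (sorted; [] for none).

EXEC = [2,3]

[0] flags=0000 → (cmp)
[1] flags=0000 EQ?F → skip
[2] flags=0000 GT?T → r0=0xb8
[3] flags=0000 CC?T → r2=0xf9
[4] flags=0010 → (cmp)
[5] flags=0010 LS?F → skip
[6] flags=0010 MI?F → skip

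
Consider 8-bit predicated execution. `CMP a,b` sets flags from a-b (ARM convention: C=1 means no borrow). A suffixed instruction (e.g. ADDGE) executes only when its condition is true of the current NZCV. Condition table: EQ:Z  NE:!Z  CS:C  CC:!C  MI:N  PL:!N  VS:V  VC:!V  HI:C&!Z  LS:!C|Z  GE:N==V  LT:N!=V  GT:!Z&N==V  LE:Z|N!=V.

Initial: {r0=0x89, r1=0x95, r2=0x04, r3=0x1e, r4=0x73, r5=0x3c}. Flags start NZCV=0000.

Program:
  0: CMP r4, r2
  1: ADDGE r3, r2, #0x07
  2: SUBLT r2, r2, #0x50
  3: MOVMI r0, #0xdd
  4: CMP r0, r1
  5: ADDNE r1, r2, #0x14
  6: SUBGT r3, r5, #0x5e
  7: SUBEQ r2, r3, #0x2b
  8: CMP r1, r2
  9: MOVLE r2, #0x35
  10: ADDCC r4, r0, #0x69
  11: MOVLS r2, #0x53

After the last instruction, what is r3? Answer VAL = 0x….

0: ✓ CMP  NZCV=0010
1: ✓ ADDGE  r3←0x0b
2: · SUBLT
3: · MOVMI
4: ✓ CMP  NZCV=1000
5: ✓ ADDNE  r1←0x18
6: · SUBGT
7: · SUBEQ
8: ✓ CMP  NZCV=0010
9: · MOVLE
10: · ADDCC
11: · MOVLS

VAL = 0x0b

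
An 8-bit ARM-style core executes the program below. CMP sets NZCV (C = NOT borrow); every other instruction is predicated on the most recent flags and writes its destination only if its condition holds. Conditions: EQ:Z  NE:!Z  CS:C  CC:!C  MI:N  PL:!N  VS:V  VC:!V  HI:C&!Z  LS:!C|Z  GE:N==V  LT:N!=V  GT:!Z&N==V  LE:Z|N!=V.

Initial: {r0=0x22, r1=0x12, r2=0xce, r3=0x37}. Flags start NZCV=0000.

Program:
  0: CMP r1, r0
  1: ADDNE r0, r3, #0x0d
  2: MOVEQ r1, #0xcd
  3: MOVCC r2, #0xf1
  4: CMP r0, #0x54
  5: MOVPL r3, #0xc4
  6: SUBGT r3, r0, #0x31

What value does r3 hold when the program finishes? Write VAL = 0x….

VAL = 0x37

0: ✓ CMP  NZCV=1000
1: ✓ ADDNE  r0←0x44
2: · MOVEQ
3: ✓ MOVCC  r2←0xf1
4: ✓ CMP  NZCV=1000
5: · MOVPL
6: · SUBGT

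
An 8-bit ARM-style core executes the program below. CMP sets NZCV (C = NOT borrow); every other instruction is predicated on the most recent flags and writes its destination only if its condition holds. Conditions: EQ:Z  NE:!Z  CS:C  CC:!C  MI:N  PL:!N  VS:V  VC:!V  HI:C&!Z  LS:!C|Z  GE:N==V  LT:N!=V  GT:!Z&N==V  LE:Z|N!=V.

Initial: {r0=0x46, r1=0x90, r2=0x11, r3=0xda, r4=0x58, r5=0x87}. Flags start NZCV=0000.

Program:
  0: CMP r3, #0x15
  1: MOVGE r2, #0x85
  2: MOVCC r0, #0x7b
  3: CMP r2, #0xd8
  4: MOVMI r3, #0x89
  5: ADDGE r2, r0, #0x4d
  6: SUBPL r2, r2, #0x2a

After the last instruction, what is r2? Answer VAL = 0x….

[0] flags=1010 → (cmp)
[1] flags=1010 GE?F → skip
[2] flags=1010 CC?F → skip
[3] flags=0000 → (cmp)
[4] flags=0000 MI?F → skip
[5] flags=0000 GE?T → r2=0x93
[6] flags=0000 PL?T → r2=0x69

VAL = 0x69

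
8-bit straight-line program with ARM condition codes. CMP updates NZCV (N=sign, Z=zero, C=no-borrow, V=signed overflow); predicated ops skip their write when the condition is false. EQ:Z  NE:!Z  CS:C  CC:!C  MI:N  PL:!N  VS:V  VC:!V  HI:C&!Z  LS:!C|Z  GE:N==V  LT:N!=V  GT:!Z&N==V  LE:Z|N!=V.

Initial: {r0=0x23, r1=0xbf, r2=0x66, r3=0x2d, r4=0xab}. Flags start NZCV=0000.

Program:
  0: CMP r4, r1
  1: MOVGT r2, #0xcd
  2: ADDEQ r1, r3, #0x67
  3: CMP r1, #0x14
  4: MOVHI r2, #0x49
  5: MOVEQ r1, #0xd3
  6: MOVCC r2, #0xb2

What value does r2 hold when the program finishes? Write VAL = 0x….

[0] flags=1000 → (cmp)
[1] flags=1000 GT?F → skip
[2] flags=1000 EQ?F → skip
[3] flags=1010 → (cmp)
[4] flags=1010 HI?T → r2=0x49
[5] flags=1010 EQ?F → skip
[6] flags=1010 CC?F → skip

VAL = 0x49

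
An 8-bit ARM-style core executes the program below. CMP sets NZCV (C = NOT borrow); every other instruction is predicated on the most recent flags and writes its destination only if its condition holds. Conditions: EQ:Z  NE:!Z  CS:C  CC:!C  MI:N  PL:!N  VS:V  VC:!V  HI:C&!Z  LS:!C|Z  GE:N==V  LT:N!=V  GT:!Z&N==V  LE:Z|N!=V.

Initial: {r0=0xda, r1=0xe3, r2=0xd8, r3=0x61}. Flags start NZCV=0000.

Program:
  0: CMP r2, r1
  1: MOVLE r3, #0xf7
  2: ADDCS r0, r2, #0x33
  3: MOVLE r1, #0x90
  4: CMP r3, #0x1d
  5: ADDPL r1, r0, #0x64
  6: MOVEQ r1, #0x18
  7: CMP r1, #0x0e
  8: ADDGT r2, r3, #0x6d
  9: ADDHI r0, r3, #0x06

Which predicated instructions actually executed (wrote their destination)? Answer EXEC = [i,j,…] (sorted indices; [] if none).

EXEC = [1,3,9]

0: ✓ CMP  NZCV=1000
1: ✓ MOVLE  r3←0xf7
2: · ADDCS
3: ✓ MOVLE  r1←0x90
4: ✓ CMP  NZCV=1010
5: · ADDPL
6: · MOVEQ
7: ✓ CMP  NZCV=1010
8: · ADDGT
9: ✓ ADDHI  r0←0xfd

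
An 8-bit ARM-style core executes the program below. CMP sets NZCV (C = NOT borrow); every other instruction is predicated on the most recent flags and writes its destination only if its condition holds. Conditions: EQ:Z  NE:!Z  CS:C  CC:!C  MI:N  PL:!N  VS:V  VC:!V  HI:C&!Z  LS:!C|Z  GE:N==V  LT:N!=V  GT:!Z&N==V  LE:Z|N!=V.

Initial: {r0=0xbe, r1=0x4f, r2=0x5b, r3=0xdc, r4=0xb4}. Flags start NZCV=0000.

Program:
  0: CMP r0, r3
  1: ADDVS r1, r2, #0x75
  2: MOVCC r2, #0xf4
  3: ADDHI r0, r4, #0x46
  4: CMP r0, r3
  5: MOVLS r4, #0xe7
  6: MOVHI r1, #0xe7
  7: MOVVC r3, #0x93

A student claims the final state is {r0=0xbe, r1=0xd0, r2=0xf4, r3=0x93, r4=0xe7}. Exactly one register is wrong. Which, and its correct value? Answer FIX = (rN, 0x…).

[0] flags=1000 → (cmp)
[1] flags=1000 VS?F → skip
[2] flags=1000 CC?T → r2=0xf4
[3] flags=1000 HI?F → skip
[4] flags=1000 → (cmp)
[5] flags=1000 LS?T → r4=0xe7
[6] flags=1000 HI?F → skip
[7] flags=1000 VC?T → r3=0x93

FIX = (r1, 0x4f)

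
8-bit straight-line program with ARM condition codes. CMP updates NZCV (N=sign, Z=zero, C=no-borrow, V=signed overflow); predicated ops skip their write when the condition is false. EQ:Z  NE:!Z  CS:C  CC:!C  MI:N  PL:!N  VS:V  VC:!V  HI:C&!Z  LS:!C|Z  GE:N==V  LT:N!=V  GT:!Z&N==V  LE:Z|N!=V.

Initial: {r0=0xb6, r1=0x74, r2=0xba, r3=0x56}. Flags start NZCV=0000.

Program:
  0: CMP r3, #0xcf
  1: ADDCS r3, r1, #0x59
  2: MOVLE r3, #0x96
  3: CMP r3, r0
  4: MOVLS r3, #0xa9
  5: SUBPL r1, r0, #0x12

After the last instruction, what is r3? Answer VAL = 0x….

[0] flags=1001 → (cmp)
[1] flags=1001 CS?F → skip
[2] flags=1001 LE?F → skip
[3] flags=1001 → (cmp)
[4] flags=1001 LS?T → r3=0xa9
[5] flags=1001 PL?F → skip

VAL = 0xa9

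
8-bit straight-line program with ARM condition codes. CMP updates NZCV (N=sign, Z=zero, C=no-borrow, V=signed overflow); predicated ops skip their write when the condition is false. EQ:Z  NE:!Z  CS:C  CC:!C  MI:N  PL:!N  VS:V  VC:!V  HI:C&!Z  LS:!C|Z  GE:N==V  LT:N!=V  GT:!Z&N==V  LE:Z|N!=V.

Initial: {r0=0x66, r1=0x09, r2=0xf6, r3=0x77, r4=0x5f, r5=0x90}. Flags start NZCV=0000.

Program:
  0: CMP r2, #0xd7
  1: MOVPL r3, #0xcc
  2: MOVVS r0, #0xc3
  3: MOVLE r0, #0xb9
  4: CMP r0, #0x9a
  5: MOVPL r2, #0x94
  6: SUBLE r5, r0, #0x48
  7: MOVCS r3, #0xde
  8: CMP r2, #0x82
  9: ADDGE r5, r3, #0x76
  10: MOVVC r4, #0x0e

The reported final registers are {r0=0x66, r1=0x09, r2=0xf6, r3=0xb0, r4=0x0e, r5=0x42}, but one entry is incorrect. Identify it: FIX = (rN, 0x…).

FIX = (r3, 0xcc)

[0] flags=0010 → (cmp)
[1] flags=0010 PL?T → r3=0xcc
[2] flags=0010 VS?F → skip
[3] flags=0010 LE?F → skip
[4] flags=1001 → (cmp)
[5] flags=1001 PL?F → skip
[6] flags=1001 LE?F → skip
[7] flags=1001 CS?F → skip
[8] flags=0010 → (cmp)
[9] flags=0010 GE?T → r5=0x42
[10] flags=0010 VC?T → r4=0x0e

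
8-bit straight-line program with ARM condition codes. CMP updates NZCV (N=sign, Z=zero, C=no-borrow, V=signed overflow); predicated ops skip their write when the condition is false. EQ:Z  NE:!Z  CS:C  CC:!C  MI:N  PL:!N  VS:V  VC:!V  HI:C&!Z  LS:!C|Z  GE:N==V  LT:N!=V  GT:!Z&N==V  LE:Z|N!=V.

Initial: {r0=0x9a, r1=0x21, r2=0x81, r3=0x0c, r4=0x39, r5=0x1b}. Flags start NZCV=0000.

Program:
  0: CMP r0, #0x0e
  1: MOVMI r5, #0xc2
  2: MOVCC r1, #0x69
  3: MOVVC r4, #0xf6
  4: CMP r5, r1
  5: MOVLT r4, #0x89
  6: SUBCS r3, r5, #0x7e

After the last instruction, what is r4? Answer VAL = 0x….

VAL = 0x89

0: ✓ CMP  NZCV=1010
1: ✓ MOVMI  r5←0xc2
2: · MOVCC
3: ✓ MOVVC  r4←0xf6
4: ✓ CMP  NZCV=1010
5: ✓ MOVLT  r4←0x89
6: ✓ SUBCS  r3←0x44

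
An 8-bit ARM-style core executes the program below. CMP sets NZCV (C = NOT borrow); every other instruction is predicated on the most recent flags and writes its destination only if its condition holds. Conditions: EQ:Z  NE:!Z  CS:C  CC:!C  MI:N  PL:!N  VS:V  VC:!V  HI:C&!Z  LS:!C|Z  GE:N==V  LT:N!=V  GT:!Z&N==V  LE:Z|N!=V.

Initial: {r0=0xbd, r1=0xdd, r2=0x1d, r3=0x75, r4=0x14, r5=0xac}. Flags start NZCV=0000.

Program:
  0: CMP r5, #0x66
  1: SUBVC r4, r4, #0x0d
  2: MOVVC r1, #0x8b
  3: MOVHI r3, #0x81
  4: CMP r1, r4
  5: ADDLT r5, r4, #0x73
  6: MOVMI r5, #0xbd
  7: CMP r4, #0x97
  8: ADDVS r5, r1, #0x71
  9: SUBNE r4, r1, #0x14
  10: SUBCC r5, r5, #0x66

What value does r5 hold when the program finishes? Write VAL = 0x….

VAL = 0x57

[0] flags=0011 → (cmp)
[1] flags=0011 VC?F → skip
[2] flags=0011 VC?F → skip
[3] flags=0011 HI?T → r3=0x81
[4] flags=1010 → (cmp)
[5] flags=1010 LT?T → r5=0x87
[6] flags=1010 MI?T → r5=0xbd
[7] flags=0000 → (cmp)
[8] flags=0000 VS?F → skip
[9] flags=0000 NE?T → r4=0xc9
[10] flags=0000 CC?T → r5=0x57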